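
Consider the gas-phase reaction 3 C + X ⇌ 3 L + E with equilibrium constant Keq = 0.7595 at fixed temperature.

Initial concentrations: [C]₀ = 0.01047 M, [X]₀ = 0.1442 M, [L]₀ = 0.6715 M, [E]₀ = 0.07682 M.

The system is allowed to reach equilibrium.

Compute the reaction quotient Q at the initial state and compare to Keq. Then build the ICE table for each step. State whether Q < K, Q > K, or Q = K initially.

Q₀ = 1.4054e+05; Q > K (proceeds reverse)

Q₀ = 1.4054e+05 vs Keq = 0.7595 ⇒ Q>K, reverse
Step 1:
                    C           X           L           E
  init        0.01047      0.1442      0.6715     0.07682
  Δ            0.1935      0.0645     -0.1935     -0.0645
  eq            0.204      0.2087       0.478     0.01232
  solve Keq expr → x = -0.0645; check Q = 0.7595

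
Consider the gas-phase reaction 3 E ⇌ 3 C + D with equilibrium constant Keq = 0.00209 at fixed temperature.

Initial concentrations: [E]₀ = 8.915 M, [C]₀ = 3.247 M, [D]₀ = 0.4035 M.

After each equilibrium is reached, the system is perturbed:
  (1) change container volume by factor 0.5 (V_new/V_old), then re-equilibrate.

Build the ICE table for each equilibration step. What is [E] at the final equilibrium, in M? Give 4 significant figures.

Q₀ = 0.0195 vs Keq = 0.00209 ⇒ Q>K, reverse
Step 1:
                    E           C           D
  init          8.915       3.247      0.4035
  Δ            0.8113     -0.8113     -0.2704
  eq            9.726       2.436      0.1331
  solve Keq expr → x = -0.2704; check Q = 0.00209
Then change container volume by factor 0.5 (V_new/V_old).
Step 2:
                    E           C           D
  init          19.45       4.871      0.2662
  Δ            0.2948     -0.2948    -0.09826
  eq            19.75       4.577      0.1679
  solve Keq expr → x = -0.09826; check Q = 0.00209

[E]_eq = 19.75 M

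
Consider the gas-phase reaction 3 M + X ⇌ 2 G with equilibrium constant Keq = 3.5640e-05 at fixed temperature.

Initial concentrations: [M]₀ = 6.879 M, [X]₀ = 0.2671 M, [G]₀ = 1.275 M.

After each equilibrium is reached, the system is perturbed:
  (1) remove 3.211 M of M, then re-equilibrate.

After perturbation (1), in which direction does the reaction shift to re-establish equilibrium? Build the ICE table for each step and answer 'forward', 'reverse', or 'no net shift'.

Direction: reverse

Q₀ = 0.0187 vs Keq = 3.5640e-05 ⇒ Q>K, reverse
Step 1:
                    M           X           G
  init          6.879      0.2671       1.275
  Δ             1.707      0.5688      -1.138
  eq            8.586      0.8359      0.1373
  solve Keq expr → x = -0.5688; check Q = 3.5640e-05
Then remove 3.211 M of M.
Step 2:
                    M           X           G
  init          5.375      0.8359      0.1373
  Δ           0.09907     0.03302    -0.06605
  eq            5.474       0.869     0.07127
  solve Keq expr → x = -0.03302; check Q = 3.5640e-05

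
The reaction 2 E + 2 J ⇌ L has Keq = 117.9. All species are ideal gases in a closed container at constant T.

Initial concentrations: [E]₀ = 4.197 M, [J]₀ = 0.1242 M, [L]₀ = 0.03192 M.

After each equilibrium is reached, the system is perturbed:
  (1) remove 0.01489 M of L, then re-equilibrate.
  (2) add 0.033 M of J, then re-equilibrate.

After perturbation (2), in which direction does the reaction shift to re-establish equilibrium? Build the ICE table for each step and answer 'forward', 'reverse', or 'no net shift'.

Q₀ = 0.1175 vs Keq = 117.9 ⇒ Q<K, forward
Step 1:
                    E           J           L
  Initial       4.197      0.1242     0.03192
  Change      -0.1174     -0.1174      0.0587
  Equil          4.08    0.006796     0.09062
  solve Keq expr → x = 0.0587; check Q = 117.9
Then remove 0.01489 M of L.
Step 2:
                    E           J           L
  Initial        4.08    0.006796     0.07573
  Change  -5.7078e-04 -5.7078e-04  2.8539e-04
  Equil         4.079    0.006225     0.07602
  solve Keq expr → x = 2.8539e-04; check Q = 117.9
Then add 0.033 M of J.
Step 3:
                    E           J           L
  Initial       4.079     0.03923     0.07602
  Change     -0.03232    -0.03232     0.01616
  Equil         4.047     0.00691     0.09218
  solve Keq expr → x = 0.01616; check Q = 117.9

Direction: forward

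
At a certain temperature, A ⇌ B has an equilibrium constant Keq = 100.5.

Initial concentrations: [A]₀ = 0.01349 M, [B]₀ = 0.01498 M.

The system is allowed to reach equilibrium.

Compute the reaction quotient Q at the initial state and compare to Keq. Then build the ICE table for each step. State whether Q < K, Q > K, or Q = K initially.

Q₀ = 1.11; Q < K (proceeds forward)

Q₀ = 1.11 vs Keq = 100.5 ⇒ Q<K, forward
Step 1:
                    A           B
  init        0.01349     0.01498
  Δ          -0.01321     0.01321
  eq       2.8049e-04     0.02819
  solve Keq expr → x = 0.01321; check Q = 100.5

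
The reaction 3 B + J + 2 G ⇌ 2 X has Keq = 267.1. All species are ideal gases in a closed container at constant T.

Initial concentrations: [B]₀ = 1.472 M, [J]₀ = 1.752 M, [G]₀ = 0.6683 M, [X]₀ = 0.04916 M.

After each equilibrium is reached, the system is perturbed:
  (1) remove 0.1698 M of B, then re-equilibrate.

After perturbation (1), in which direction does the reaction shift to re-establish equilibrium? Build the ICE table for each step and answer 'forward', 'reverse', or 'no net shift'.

Q₀ = 9.6833e-04 vs Keq = 267.1 ⇒ Q<K, forward
Step 1:
                  B         J         G         X
  Initial     1.472     1.752    0.6683   0.04916
  Change    -0.8917   -0.2972   -0.5944    0.5944
  Equil      0.5803     1.455   0.07385    0.6436
  solve Keq expr → x = 0.2972; check Q = 267.1
Then remove 0.1698 M of B.
Step 2:
                  B         J         G         X
  Initial    0.4105     1.455   0.07385    0.6436
  Change    0.04222   0.01407   0.02814  -0.02814
  Equil      0.4527     1.469     0.102    0.6155
  solve Keq expr → x = -0.01407; check Q = 267.1

Direction: reverse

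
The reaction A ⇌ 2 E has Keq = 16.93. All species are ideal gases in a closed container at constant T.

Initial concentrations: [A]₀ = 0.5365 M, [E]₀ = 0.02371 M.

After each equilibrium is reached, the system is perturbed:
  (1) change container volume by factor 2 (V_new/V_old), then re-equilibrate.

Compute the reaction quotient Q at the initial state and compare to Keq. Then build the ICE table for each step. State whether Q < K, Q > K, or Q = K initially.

Q₀ = 0.001048; Q < K (proceeds forward)

Q₀ = 0.001048 vs Keq = 16.93 ⇒ Q<K, forward
Step 1:
                   A          E
  init        0.5365    0.02371
  Δ          -0.4795     0.9589
  eq         0.05703     0.9826
  solve Keq expr → x = 0.4795; check Q = 16.93
Then change container volume by factor 2 (V_new/V_old).
Step 2:
                   A          E
  init       0.02852     0.4913
  Δ         -0.01274    0.02548
  eq         0.01578     0.5168
  solve Keq expr → x = 0.01274; check Q = 16.93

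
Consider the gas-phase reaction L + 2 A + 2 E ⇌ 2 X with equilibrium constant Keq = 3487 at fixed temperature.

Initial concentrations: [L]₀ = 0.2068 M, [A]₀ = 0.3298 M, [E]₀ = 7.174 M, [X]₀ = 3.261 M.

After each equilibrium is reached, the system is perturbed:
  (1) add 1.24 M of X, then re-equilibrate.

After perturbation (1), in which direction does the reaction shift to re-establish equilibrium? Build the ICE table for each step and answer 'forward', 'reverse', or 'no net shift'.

Q₀ = 9.186 vs Keq = 3487 ⇒ Q<K, forward
Step 1:
                   L          A          E          X
  I           0.2068     0.3298      7.174      3.261
  C           -0.147     -0.294     -0.294      0.294
  E          0.05979    0.03579       6.88      3.555
  solve Keq expr → x = 0.147; check Q = 3487
Then add 1.24 M of X.
Step 2:
                   L          A          E          X
  I          0.05979    0.03579       6.88      4.795
  C         0.005175    0.01035    0.01035   -0.01035
  E          0.06497    0.04614       6.89      4.785
  solve Keq expr → x = -0.005175; check Q = 3487

Direction: reverse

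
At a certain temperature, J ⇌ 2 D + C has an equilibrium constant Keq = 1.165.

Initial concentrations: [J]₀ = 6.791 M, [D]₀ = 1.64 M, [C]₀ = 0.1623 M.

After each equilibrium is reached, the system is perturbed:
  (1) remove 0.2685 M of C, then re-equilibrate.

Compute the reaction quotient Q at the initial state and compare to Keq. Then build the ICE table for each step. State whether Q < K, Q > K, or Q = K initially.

Q₀ = 0.06428 vs Keq = 1.165 ⇒ Q<K, forward
Step 1:
                  J         D         C
  I           6.791      1.64    0.1623
  C         -0.6568     1.314    0.6568
  E           6.134     2.954    0.8191
  solve Keq expr → x = 0.6568; check Q = 1.165
Then remove 0.2685 M of C.
Step 2:
                  J         D         C
  I           6.134     2.954    0.5506
  C         -0.1283    0.2566    0.1283
  E           6.006      3.21    0.6789
  solve Keq expr → x = 0.1283; check Q = 1.165

Q₀ = 0.06428; Q < K (proceeds forward)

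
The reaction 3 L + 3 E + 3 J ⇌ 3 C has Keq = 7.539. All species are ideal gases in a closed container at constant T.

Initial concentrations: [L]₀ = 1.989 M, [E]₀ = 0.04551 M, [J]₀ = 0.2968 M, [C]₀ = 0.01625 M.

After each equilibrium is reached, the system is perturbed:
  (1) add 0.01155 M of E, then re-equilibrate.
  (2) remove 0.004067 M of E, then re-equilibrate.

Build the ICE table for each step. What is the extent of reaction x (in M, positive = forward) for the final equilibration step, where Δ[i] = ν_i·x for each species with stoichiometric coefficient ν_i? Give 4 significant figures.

Q₀ = 0.2213 vs Keq = 7.539 ⇒ Q<K, forward
Step 1:
                   L          E          J          C
  init         1.989    0.04551     0.2968    0.01625
  Δ         -0.01591   -0.01591   -0.01591    0.01591
  eq           1.973     0.0296     0.2809    0.03216
  solve Keq expr → x = 0.005304; check Q = 7.539
Then add 0.01155 M of E.
Step 2:
                   L          E          J          C
  init         1.973    0.04115     0.2809    0.03216
  Δ        -0.005595  -0.005595  -0.005595   0.005595
  eq           1.967    0.03555     0.2753    0.03776
  solve Keq expr → x = 0.001865; check Q = 7.539
Then remove 0.004067 M of E.
Step 3:
                   L          E          J          C
  init         1.967    0.03149     0.2753    0.03776
  Δ         0.001955   0.001955   0.001955  -0.001955
  eq           1.969    0.03344     0.2772     0.0358
  solve Keq expr → x = -6.5171e-04; check Q = 7.539

x = -6.5171e-04 M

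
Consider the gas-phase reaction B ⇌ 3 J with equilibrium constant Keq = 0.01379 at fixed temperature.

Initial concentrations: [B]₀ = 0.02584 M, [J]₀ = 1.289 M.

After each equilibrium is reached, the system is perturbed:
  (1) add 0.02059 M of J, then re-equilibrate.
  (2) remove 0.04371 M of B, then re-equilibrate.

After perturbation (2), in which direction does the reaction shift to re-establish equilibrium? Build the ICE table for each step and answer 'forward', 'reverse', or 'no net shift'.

Direction: reverse

Q₀ = 82.88 vs Keq = 0.01379 ⇒ Q>K, reverse
Step 1:
                    B           J
  Initial     0.02584       1.289
  Change       0.3709      -1.113
  Equil        0.3968      0.1762
  solve Keq expr → x = -0.3709; check Q = 0.01379
Then add 0.02059 M of J.
Step 2:
                    B           J
  Initial      0.3968      0.1968
  Change     0.006542    -0.01963
  Equil        0.4033      0.1772
  solve Keq expr → x = -0.006542; check Q = 0.01379
Then remove 0.04371 M of B.
Step 3:
                    B           J
  Initial      0.3596      0.1772
  Change     0.002105   -0.006315
  Equil        0.3617      0.1709
  solve Keq expr → x = -0.002105; check Q = 0.01379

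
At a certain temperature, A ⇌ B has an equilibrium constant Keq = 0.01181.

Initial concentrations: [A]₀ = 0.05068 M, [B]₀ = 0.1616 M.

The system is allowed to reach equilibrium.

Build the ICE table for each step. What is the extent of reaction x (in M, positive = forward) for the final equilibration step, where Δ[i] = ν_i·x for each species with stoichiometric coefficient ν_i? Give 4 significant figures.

Q₀ = 3.189 vs Keq = 0.01181 ⇒ Q>K, reverse
Step 1:
                  A         B
  init      0.05068    0.1616
  Δ          0.1591   -0.1591
  eq         0.2098  0.002478
  solve Keq expr → x = -0.1591; check Q = 0.01181

x = -0.1591 M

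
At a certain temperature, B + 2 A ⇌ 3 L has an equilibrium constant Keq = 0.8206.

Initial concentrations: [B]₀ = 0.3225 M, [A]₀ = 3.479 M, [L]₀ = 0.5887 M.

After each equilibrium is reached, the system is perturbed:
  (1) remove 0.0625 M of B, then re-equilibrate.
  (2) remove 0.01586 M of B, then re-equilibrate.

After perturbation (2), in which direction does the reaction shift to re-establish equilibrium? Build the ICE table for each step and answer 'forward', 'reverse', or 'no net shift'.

Direction: reverse

Q₀ = 0.05227 vs Keq = 0.8206 ⇒ Q<K, forward
Step 1:
                    B           A           L
  I            0.3225       3.479      0.5887
  C           -0.1654     -0.3309      0.4963
  E            0.1571       3.148       1.085
  solve Keq expr → x = 0.1654; check Q = 0.8206
Then remove 0.0625 M of B.
Step 2:
                    B           A           L
  I           0.09456       3.148       1.085
  C           0.02643     0.05286    -0.07928
  E             0.121       3.201       1.006
  solve Keq expr → x = -0.02643; check Q = 0.8206
Then remove 0.01586 M of B.
Step 3:
                    B           A           L
  I            0.1051       3.201       1.006
  C          0.007208     0.01442    -0.02162
  E            0.1123       3.215      0.9841
  solve Keq expr → x = -0.007208; check Q = 0.8206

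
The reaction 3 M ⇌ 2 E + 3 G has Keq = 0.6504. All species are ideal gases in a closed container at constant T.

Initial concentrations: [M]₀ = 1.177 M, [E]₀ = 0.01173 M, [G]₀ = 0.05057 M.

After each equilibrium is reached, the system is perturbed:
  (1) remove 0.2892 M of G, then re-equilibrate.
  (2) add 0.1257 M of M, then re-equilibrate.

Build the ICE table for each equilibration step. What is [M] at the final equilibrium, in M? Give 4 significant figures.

Q₀ = 1.0913e-08 vs Keq = 0.6504 ⇒ Q<K, forward
Step 1:
                   M          E          G
  I            1.177    0.01173    0.05057
  C          -0.6758     0.4505     0.6758
  E           0.5012     0.4623     0.7264
  solve Keq expr → x = 0.2253; check Q = 0.6504
Then remove 0.2892 M of G.
Step 2:
                   M          E          G
  I           0.5012     0.4623     0.4372
  C         -0.09796     0.0653    0.09796
  E           0.4032     0.5276     0.5351
  solve Keq expr → x = 0.03265; check Q = 0.6504
Then add 0.1257 M of M.
Step 3:
                   M          E          G
  I           0.5289     0.5276     0.5351
  C         -0.05912    0.03941    0.05912
  E           0.4698      0.567     0.5942
  solve Keq expr → x = 0.01971; check Q = 0.6504

[M]_eq = 0.4698 M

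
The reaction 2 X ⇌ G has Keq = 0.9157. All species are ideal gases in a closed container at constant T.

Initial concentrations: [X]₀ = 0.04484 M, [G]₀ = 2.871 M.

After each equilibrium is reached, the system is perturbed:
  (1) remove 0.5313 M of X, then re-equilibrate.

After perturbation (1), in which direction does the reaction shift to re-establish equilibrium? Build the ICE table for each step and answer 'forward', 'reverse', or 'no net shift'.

Direction: reverse

Q₀ = 1428 vs Keq = 0.9157 ⇒ Q>K, reverse
Step 1:
                    X           G
  Initial     0.04484       2.871
  Change        1.481     -0.7403
  Equil         1.525       2.131
  solve Keq expr → x = -0.7403; check Q = 0.9157
Then remove 0.5313 M of X.
Step 2:
                    X           G
  Initial      0.9941       2.131
  Change       0.4487     -0.2244
  Equil         1.443       1.906
  solve Keq expr → x = -0.2244; check Q = 0.9157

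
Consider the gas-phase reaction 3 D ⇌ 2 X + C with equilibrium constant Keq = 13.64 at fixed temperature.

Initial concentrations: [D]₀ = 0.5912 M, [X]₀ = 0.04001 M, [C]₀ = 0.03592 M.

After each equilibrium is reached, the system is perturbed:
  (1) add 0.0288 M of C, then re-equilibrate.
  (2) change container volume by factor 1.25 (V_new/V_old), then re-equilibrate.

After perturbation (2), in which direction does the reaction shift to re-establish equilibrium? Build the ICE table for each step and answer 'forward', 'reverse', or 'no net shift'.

Direction: no net shift

Q₀ = 2.7827e-04 vs Keq = 13.64 ⇒ Q<K, forward
Step 1:
                  D         X         C
  I          0.5912   0.04001   0.03592
  C         -0.4703    0.3136    0.1568
  E          0.1209    0.3536    0.1927
  solve Keq expr → x = 0.1568; check Q = 13.64
Then add 0.0288 M of C.
Step 2:
                  D         X         C
  I          0.1209    0.3536    0.2215
  C        0.004698 -0.003132 -0.001566
  E          0.1256    0.3504    0.2199
  solve Keq expr → x = -0.001566; check Q = 13.64
Then change container volume by factor 1.25 (V_new/V_old).
Step 3:
                  D         X         C
  I          0.1005    0.2803    0.1759
  C               0         0         0
  E          0.1005    0.2803    0.1759
  solve Keq expr → x = 0; check Q = 13.64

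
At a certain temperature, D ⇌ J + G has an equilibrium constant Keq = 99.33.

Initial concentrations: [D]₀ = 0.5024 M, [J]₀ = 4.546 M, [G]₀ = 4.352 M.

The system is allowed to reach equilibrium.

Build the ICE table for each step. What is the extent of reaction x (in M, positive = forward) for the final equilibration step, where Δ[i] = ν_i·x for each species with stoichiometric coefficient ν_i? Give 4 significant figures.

Q₀ = 39.38 vs Keq = 99.33 ⇒ Q<K, forward
Step 1:
                   D          J          G
  I           0.5024      4.546      4.352
  C          -0.2776     0.2776     0.2776
  E           0.2248      4.824       4.63
  solve Keq expr → x = 0.2776; check Q = 99.33

x = 0.2776 M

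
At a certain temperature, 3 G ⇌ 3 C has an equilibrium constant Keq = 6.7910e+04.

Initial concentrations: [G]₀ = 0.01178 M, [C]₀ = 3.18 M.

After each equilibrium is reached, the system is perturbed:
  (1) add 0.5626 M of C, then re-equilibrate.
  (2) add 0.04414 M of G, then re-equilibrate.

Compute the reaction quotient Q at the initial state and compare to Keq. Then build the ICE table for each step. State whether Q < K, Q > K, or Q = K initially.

Q₀ = 1.9672e+07 vs Keq = 6.7910e+04 ⇒ Q>K, reverse
Step 1:
                   G          C
  Initial    0.01178       3.18
  Change     0.06458   -0.06458
  Equil      0.07636      3.115
  solve Keq expr → x = -0.02153; check Q = 6.7910e+04
Then add 0.5626 M of C.
Step 2:
                   G          C
  Initial    0.07636      3.678
  Change     0.01346   -0.01346
  Equil      0.08982      3.665
  solve Keq expr → x = -0.004487; check Q = 6.7910e+04
Then add 0.04414 M of G.
Step 3:
                   G          C
  Initial      0.134      3.665
  Change    -0.04308    0.04308
  Equil      0.09088      3.708
  solve Keq expr → x = 0.01436; check Q = 6.7910e+04

Q₀ = 1.9672e+07; Q > K (proceeds reverse)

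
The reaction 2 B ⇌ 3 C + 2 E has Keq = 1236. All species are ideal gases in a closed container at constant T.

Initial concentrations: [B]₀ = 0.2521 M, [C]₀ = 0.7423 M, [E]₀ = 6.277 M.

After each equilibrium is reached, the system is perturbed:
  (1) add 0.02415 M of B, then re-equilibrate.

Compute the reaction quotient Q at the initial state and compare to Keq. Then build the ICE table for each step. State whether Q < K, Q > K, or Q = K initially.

Q₀ = 253.6 vs Keq = 1236 ⇒ Q<K, forward
Step 1:
                    B           C           E
  I            0.2521      0.7423       6.277
  C          -0.09944      0.1492     0.09944
  E            0.1527      0.8915       6.376
  solve Keq expr → x = 0.04972; check Q = 1236
Then add 0.02415 M of B.
Step 2:
                    B           C           E
  I            0.1768      0.8915       6.376
  C          -0.01709     0.02564     0.01709
  E            0.1597      0.9171       6.394
  solve Keq expr → x = 0.008545; check Q = 1236

Q₀ = 253.6; Q < K (proceeds forward)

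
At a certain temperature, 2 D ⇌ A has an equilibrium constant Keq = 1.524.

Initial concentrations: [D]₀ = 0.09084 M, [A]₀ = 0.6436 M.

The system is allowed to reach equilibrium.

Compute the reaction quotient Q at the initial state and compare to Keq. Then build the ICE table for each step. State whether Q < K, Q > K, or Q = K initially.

Q₀ = 77.99 vs Keq = 1.524 ⇒ Q>K, reverse
Step 1:
                   D          A
  Initial    0.09084     0.6436
  Change      0.4372    -0.2186
  Equil       0.5281      0.425
  solve Keq expr → x = -0.2186; check Q = 1.524

Q₀ = 77.99; Q > K (proceeds reverse)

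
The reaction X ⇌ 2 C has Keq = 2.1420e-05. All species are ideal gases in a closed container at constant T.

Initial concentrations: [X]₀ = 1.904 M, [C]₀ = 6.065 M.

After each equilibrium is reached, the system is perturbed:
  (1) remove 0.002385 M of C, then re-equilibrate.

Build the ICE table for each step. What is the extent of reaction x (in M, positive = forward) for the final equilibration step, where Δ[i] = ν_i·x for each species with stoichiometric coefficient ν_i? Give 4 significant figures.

Q₀ = 19.32 vs Keq = 2.1420e-05 ⇒ Q>K, reverse
Step 1:
                    X           C
  init          1.904       6.065
  Δ             3.027      -6.055
  eq            4.931     0.01028
  solve Keq expr → x = -3.027; check Q = 2.1420e-05
Then remove 0.002385 M of C.
Step 2:
                    X           C
  init          4.931    0.007893
  Δ         -0.001192    0.002384
  eq             4.93     0.01028
  solve Keq expr → x = 0.001192; check Q = 2.1420e-05

x = 0.001192 M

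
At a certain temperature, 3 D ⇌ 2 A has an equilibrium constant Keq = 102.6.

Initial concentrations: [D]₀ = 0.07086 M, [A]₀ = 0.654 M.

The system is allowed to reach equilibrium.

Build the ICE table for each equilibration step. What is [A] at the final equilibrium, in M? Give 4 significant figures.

Q₀ = 1202 vs Keq = 102.6 ⇒ Q>K, reverse
Step 1:
                    D           A
  init        0.07086       0.654
  Δ           0.08109    -0.05406
  eq           0.1519      0.5999
  solve Keq expr → x = -0.02703; check Q = 102.6

[A]_eq = 0.5999 M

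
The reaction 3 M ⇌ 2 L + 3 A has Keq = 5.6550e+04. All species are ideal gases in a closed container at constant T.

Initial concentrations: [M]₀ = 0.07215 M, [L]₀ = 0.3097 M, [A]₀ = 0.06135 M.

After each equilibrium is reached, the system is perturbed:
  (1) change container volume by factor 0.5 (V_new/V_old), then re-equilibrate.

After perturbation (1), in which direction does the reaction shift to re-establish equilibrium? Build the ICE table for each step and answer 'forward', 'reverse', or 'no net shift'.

Q₀ = 0.05897 vs Keq = 5.6550e+04 ⇒ Q<K, forward
Step 1:
                    M           L           A
  init        0.07215      0.3097     0.06135
  Δ          -0.07042     0.04695     0.07042
  eq         0.001727      0.3566      0.1318
  solve Keq expr → x = 0.02347; check Q = 5.6550e+04
Then change container volume by factor 0.5 (V_new/V_old).
Step 2:
                    M           L           A
  init       0.003453      0.7133      0.2635
  Δ           0.00198    -0.00132    -0.00198
  eq         0.005434       0.712      0.2616
  solve Keq expr → x = -6.6015e-04; check Q = 5.6550e+04

Direction: reverse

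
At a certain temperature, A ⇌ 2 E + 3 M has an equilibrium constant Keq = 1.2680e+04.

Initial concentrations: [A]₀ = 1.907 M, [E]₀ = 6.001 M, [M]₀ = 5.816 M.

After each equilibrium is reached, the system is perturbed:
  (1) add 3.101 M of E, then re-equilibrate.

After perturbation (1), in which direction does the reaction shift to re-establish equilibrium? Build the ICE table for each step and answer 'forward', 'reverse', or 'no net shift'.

Direction: reverse

Q₀ = 3715 vs Keq = 1.2680e+04 ⇒ Q<K, forward
Step 1:
                   A          E          M
  Initial      1.907      6.001      5.816
  Change     -0.4709     0.9419      1.413
  Equil        1.436      6.943      7.229
  solve Keq expr → x = 0.4709; check Q = 1.2680e+04
Then add 3.101 M of E.
Step 2:
                   A          E          M
  Initial      1.436      10.04      7.229
  Change       0.311     -0.622     -0.933
  Equil        1.747      9.422      6.296
  solve Keq expr → x = -0.311; check Q = 1.2680e+04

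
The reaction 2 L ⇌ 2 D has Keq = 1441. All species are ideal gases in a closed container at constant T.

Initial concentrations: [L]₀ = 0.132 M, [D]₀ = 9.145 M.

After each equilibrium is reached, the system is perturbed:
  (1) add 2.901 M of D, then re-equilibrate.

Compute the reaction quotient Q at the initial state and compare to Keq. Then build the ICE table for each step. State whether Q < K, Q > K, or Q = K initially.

Q₀ = 4800; Q > K (proceeds reverse)

Q₀ = 4800 vs Keq = 1441 ⇒ Q>K, reverse
Step 1:
                    L           D
  I             0.132       9.145
  C            0.1061     -0.1061
  E            0.2381       9.039
  solve Keq expr → x = -0.05306; check Q = 1441
Then add 2.901 M of D.
Step 2:
                    L           D
  I            0.2381       11.94
  C           0.07446    -0.07446
  E            0.3126       11.87
  solve Keq expr → x = -0.03723; check Q = 1441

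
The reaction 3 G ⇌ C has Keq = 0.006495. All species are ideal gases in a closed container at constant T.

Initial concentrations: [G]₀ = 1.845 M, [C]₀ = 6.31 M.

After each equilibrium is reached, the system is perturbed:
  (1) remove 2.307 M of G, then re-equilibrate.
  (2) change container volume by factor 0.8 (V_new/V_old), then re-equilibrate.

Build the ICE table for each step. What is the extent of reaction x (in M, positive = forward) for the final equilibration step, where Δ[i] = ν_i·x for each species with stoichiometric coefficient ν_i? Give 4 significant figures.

x = 0.3831 M

Q₀ = 1.005 vs Keq = 0.006495 ⇒ Q>K, reverse
Step 1:
                   G          C
  Initial      1.845       6.31
  Change       6.714     -2.238
  Equil        8.559      4.072
  solve Keq expr → x = -2.238; check Q = 0.006495
Then remove 2.307 M of G.
Step 2:
                   G          C
  Initial      6.252      4.072
  Change       1.851     -0.617
  Equil        8.103      3.455
  solve Keq expr → x = -0.617; check Q = 0.006495
Then change container volume by factor 0.8 (V_new/V_old).
Step 3:
                   G          C
  Initial      10.13      4.319
  Change      -1.149     0.3831
  Equil        8.979      4.702
  solve Keq expr → x = 0.3831; check Q = 0.006495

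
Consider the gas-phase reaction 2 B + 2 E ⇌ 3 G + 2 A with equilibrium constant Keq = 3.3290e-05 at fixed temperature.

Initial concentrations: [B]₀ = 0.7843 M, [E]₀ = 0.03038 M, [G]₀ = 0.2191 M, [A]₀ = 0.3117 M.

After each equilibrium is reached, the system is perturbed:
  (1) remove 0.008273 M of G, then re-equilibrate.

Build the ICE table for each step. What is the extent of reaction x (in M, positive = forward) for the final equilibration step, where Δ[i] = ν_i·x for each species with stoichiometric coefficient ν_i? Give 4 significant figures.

Q₀ = 1.8 vs Keq = 3.3290e-05 ⇒ Q>K, reverse
Step 1:
                  B         E         G         A
  Initial    0.7843   0.03038    0.2191    0.3117
  Change     0.1278    0.1278   -0.1917   -0.1278
  Equil      0.9121    0.1582   0.02737    0.1839
  solve Keq expr → x = -0.06391; check Q = 3.3290e-05
Then remove 0.008273 M of G.
Step 2:
                  B         E         G         A
  Initial    0.9121    0.1582    0.0191    0.1839
  Change  -0.004781 -0.004781  0.007172  0.004781
  Equil      0.9073    0.1534   0.02627    0.1887
  solve Keq expr → x = 0.002391; check Q = 3.3290e-05

x = 0.002391 M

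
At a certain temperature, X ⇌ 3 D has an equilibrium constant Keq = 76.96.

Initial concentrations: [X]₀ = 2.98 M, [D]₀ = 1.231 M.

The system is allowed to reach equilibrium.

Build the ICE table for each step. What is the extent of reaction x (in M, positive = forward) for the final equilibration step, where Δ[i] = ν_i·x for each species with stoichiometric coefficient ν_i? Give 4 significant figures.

Q₀ = 0.626 vs Keq = 76.96 ⇒ Q<K, forward
Step 1:
                    X           D
  Initial        2.98       1.231
  Change       -1.281       3.844
  Equil         1.699       5.075
  solve Keq expr → x = 1.281; check Q = 76.96

x = 1.281 M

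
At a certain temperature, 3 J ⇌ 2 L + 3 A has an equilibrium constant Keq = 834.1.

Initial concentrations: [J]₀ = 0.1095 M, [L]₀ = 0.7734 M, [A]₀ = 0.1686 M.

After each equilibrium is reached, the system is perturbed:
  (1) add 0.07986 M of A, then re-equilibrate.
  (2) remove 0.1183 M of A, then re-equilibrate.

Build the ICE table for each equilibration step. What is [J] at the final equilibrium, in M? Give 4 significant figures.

[J]_eq = 0.0206 M

Q₀ = 2.183 vs Keq = 834.1 ⇒ Q<K, forward
Step 1:
                  J         L         A
  Initial    0.1095    0.7734    0.1686
  Change   -0.08564   0.05709   0.08564
  Equil     0.02386    0.8305    0.2542
  solve Keq expr → x = 0.02855; check Q = 834.1
Then add 0.07986 M of A.
Step 2:
                  J         L         A
  Initial   0.02386    0.8305    0.3341
  Change   0.006751 -0.004501 -0.006751
  Equil     0.03061     0.826    0.3273
  solve Keq expr → x = -0.00225; check Q = 834.1
Then remove 0.1183 M of A.
Step 3:
                  J         L         A
  Initial   0.03061     0.826     0.209
  Change   -0.01002  0.006678   0.01002
  Equil      0.0206    0.8327    0.2191
  solve Keq expr → x = 0.003339; check Q = 834.1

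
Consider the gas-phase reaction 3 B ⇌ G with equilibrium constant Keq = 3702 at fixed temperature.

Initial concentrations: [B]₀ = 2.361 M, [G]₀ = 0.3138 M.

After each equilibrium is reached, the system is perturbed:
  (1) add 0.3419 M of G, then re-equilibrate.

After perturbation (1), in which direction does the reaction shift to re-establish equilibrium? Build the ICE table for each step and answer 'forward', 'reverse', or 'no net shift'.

Q₀ = 0.02384 vs Keq = 3702 ⇒ Q<K, forward
Step 1:
                    B           G
  Initial       2.361      0.3138
  Change       -2.295      0.7649
  Equil        0.0663       1.079
  solve Keq expr → x = 0.7649; check Q = 3702
Then add 0.3419 M of G.
Step 2:
                    B           G
  Initial      0.0663       1.421
  Change     0.006336   -0.002112
  Equil       0.07263       1.418
  solve Keq expr → x = -0.002112; check Q = 3702

Direction: reverse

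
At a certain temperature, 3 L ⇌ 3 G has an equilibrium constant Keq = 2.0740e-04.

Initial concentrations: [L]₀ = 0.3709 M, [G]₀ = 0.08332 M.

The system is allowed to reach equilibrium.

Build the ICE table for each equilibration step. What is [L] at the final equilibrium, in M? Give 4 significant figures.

[L]_eq = 0.4288 M

Q₀ = 0.01134 vs Keq = 2.0740e-04 ⇒ Q>K, reverse
Step 1:
                  L         G
  init       0.3709   0.08332
  Δ         0.05794  -0.05794
  eq         0.4288   0.02538
  solve Keq expr → x = -0.01931; check Q = 2.0740e-04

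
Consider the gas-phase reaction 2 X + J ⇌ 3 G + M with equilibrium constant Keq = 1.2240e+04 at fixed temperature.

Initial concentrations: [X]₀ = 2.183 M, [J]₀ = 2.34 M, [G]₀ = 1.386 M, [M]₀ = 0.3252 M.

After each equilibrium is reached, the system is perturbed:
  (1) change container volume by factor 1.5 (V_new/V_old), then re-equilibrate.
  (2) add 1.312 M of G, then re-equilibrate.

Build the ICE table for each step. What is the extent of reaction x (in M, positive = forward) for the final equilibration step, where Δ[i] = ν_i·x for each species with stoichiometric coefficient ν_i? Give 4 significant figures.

x = -0.01621 M

Q₀ = 0.07765 vs Keq = 1.2240e+04 ⇒ Q<K, forward
Step 1:
                  X         J         G         M
  Initial     2.183      2.34     1.386    0.3252
  Change     -2.093    -1.047      3.14     1.047
  Equil     0.08964     1.293     4.526     1.372
  solve Keq expr → x = 1.047; check Q = 1.2240e+04
Then change container volume by factor 1.5 (V_new/V_old).
Step 2:
                  X         J         G         M
  Initial   0.05976    0.8622     3.017    0.9146
  Change    -0.0103 -0.005152   0.01546  0.005152
  Equil     0.04945    0.8571     3.033    0.9197
  solve Keq expr → x = 0.005152; check Q = 1.2240e+04
Then add 1.312 M of G.
Step 3:
                  X         J         G         M
  Initial   0.04945    0.8571     4.345    0.9197
  Change    0.03242   0.01621  -0.04863  -0.01621
  Equil     0.08187    0.8733     4.296    0.9035
  solve Keq expr → x = -0.01621; check Q = 1.2240e+04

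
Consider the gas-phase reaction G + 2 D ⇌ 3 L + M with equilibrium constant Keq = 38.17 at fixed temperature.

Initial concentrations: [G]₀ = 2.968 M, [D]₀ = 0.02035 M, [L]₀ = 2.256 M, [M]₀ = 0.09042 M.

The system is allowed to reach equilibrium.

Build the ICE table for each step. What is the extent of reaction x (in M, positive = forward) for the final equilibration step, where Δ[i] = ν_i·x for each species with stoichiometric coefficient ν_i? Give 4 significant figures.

Q₀ = 844.7 vs Keq = 38.17 ⇒ Q>K, reverse
Step 1:
                    G           D           L           M
  I             2.968     0.02035       2.256     0.09042
  C           0.02743     0.05487     -0.0823    -0.02743
  E             2.995     0.07522       2.174     0.06299
  solve Keq expr → x = -0.02743; check Q = 38.17

x = -0.02743 M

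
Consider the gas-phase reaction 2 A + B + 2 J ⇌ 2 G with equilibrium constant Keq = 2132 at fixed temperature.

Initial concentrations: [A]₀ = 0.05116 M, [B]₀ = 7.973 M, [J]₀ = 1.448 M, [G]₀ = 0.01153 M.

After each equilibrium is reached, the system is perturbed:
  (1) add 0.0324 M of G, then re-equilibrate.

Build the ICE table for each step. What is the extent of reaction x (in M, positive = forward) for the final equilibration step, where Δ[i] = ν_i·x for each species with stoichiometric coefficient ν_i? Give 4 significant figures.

x = -8.8553e-05 M

Q₀ = 0.003038 vs Keq = 2132 ⇒ Q<K, forward
Step 1:
                    A           B           J           G
  I           0.05116       7.973       1.448     0.01153
  C          -0.05082    -0.02541    -0.05082     0.05082
  E        3.4281e-04       7.948       1.397     0.06235
  solve Keq expr → x = 0.02541; check Q = 2132
Then add 0.0324 M of G.
Step 2:
                    A           B           J           G
  I        3.4281e-04       7.948       1.397     0.09475
  C        1.7711e-04  8.8553e-05  1.7711e-04 -1.7711e-04
  E        5.1991e-04       7.948       1.397     0.09457
  solve Keq expr → x = -8.8553e-05; check Q = 2132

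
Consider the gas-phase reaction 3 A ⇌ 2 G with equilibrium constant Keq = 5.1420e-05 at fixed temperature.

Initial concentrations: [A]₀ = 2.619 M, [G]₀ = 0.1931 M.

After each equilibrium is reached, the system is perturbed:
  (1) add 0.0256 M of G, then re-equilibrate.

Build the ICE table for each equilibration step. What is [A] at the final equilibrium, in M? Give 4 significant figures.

Q₀ = 0.002076 vs Keq = 5.1420e-05 ⇒ Q>K, reverse
Step 1:
                    A           G
  init          2.619      0.1931
  Δ            0.2377     -0.1585
  eq            2.857     0.03462
  solve Keq expr → x = -0.07924; check Q = 5.1420e-05
Then add 0.0256 M of G.
Step 2:
                    A           G
  init          2.857     0.06022
  Δ           0.03738    -0.02492
  eq            2.894      0.0353
  solve Keq expr → x = -0.01246; check Q = 5.1420e-05

[A]_eq = 2.894 M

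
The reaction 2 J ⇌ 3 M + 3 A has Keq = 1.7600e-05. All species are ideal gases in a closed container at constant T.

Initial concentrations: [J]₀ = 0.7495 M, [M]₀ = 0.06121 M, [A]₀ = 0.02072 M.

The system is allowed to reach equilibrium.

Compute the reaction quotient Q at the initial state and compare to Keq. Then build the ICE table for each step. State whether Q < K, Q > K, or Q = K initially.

Q₀ = 3.6316e-09 vs Keq = 1.7600e-05 ⇒ Q<K, forward
Step 1:
                   J          M          A
  Initial     0.7495    0.06121    0.02072
  Change    -0.06826     0.1024     0.1024
  Equil       0.6812     0.1636     0.1231
  solve Keq expr → x = 0.03413; check Q = 1.7600e-05

Q₀ = 3.6316e-09; Q < K (proceeds forward)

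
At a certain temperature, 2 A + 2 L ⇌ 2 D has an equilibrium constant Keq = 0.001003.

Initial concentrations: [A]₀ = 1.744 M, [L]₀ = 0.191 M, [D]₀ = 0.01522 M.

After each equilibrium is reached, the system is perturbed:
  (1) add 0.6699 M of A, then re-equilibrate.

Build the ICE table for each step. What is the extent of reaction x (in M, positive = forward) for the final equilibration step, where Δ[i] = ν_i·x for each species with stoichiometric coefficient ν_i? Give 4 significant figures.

Q₀ = 0.002088 vs Keq = 0.001003 ⇒ Q>K, reverse
Step 1:
                    A           L           D
  I             1.744       0.191     0.01522
  C            0.0044      0.0044     -0.0044
  E             1.748      0.1954     0.01082
  solve Keq expr → x = -0.0022; check Q = 0.001003
Then add 0.6699 M of A.
Step 2:
                    A           L           D
  I             2.418      0.1954     0.01082
  C         -0.003829   -0.003829    0.003829
  E             2.414      0.1916     0.01465
  solve Keq expr → x = 0.001915; check Q = 0.001003

x = 0.001915 M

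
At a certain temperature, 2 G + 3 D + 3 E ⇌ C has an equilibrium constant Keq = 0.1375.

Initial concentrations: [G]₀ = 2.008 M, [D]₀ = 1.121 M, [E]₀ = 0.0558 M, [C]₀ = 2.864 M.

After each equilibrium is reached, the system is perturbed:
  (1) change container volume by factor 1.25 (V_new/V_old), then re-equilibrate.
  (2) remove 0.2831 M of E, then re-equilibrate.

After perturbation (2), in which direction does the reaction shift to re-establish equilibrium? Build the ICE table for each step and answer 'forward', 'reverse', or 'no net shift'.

Direction: reverse

Q₀ = 2902 vs Keq = 0.1375 ⇒ Q>K, reverse
Step 1:
                   G          D          E          C
  Initial      2.008      1.121     0.0558      2.864
  Change      0.4861     0.7292     0.7292    -0.2431
  Equil        2.494       1.85      0.785      2.621
  solve Keq expr → x = -0.2431; check Q = 0.1375
Then change container volume by factor 1.25 (V_new/V_old).
Step 2:
                   G          D          E          C
  Initial      1.995       1.48      0.628      2.097
  Change      0.1541     0.2312     0.2312   -0.07706
  Equil        2.149      1.711     0.8592       2.02
  solve Keq expr → x = -0.07706; check Q = 0.1375
Then remove 0.2831 M of E.
Step 3:
                   G          D          E          C
  Initial      2.149      1.711     0.5761       2.02
  Change      0.1142     0.1713     0.1713   -0.05709
  Equil        2.264      1.883     0.7474      1.963
  solve Keq expr → x = -0.05709; check Q = 0.1375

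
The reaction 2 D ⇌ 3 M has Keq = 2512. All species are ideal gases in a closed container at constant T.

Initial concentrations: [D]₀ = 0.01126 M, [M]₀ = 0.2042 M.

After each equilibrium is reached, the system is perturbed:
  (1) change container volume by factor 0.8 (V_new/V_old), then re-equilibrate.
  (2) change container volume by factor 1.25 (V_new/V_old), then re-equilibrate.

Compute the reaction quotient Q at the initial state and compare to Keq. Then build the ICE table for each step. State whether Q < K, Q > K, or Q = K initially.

Q₀ = 67.16; Q < K (proceeds forward)

Q₀ = 67.16 vs Keq = 2512 ⇒ Q<K, forward
Step 1:
                   D          M
  I          0.01126     0.2042
  C        -0.009229    0.01384
  E         0.002031      0.218
  solve Keq expr → x = 0.004614; check Q = 2512
Then change container volume by factor 0.8 (V_new/V_old).
Step 2:
                   D          M
  I         0.002539     0.2726
  C       2.9286e-04 -4.3929e-04
  E         0.002832     0.2721
  solve Keq expr → x = -1.4643e-04; check Q = 2512
Then change container volume by factor 1.25 (V_new/V_old).
Step 3:
                   D          M
  I         0.002266     0.2177
  C       -2.3429e-04 3.5143e-04
  E         0.002031      0.218
  solve Keq expr → x = 1.1714e-04; check Q = 2512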